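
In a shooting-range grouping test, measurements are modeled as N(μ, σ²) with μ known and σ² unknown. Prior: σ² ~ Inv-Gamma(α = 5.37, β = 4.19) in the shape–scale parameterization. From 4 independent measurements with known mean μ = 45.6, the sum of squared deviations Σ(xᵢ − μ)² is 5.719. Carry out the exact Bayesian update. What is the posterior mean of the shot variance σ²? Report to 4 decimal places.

1.1067

With known mean μ and an Inverse-Gamma(α, β) prior on σ², the Normal likelihood is conjugate: posterior is Inv-Gamma(α + n/2, β + Σ(xᵢ−μ)²/2).
Posterior: Inv-Gamma(5.37 + 4/2, 4.19 + 5.719/2) = Inv-Gamma(7.37, 7.0495).
E[σ²|data] = β/(α−1) = 7.0495/6.37 = 1.1067.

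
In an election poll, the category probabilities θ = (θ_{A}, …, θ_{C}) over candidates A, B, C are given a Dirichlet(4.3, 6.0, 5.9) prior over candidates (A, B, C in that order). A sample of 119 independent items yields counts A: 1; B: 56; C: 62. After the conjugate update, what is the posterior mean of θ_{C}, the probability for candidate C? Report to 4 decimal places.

0.5022

The Dirichlet prior is conjugate to the Multinomial likelihood: each posterior αⱼ = prior αⱼ + observed count nⱼ.
Posterior concentration: (5.3, 62.0, 67.9), total = 135.2.
E[θ_{C}|data] = α_{C}/Σα = 67.9/135.2 = 0.5022.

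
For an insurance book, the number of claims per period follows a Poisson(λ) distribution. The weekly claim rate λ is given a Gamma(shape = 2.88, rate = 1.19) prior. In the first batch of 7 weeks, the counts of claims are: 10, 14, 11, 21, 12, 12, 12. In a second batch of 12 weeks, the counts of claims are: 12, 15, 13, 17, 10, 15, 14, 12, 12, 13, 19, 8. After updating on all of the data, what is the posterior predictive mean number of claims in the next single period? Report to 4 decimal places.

12.6241

With a Gamma(shape α, rate β) prior, the Poisson likelihood is conjugate: the posterior is Gamma(α + ΣXᵢ, β + n).
Batch 1: sum of counts S = 92 over n = 7 weeks.
After batch 1: Gamma(α+S, β+n) = Gamma(2.88+92, 1.19+7) = Gamma(94.88, 8.19).
Batch 2: sum of counts S = 160 over n = 12 weeks.
After batch 2: Gamma(α+S, β+n) = Gamma(94.88+160, 8.19+12) = Gamma(254.88, 20.19).
The predictive distribution for one future period is NegBinom with mean α/β = 12.6241.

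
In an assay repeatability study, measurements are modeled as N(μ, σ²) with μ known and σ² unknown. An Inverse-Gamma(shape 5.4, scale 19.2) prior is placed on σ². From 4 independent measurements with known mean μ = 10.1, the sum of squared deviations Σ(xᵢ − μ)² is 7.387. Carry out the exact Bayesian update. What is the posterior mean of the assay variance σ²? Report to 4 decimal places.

3.5771

With known mean μ and an Inverse-Gamma(α, β) prior on σ², the Normal likelihood is conjugate: posterior is Inv-Gamma(α + n/2, β + Σ(xᵢ−μ)²/2).
Posterior: Inv-Gamma(5.4 + 4/2, 19.2 + 7.387/2) = Inv-Gamma(7.40, 22.8935).
E[σ²|data] = β/(α−1) = 22.8935/6.40 = 3.5771.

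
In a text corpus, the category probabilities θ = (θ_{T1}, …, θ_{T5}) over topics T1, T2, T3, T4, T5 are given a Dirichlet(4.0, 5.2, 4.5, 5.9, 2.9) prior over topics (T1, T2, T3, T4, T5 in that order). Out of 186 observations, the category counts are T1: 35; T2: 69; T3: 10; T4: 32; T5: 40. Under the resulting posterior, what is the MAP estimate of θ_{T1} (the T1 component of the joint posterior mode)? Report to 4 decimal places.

0.1867

The Dirichlet prior is conjugate to the Multinomial likelihood: each posterior αⱼ = prior αⱼ + observed count nⱼ.
Posterior concentration: (39.0, 74.2, 14.5, 37.9, 42.9), total = 208.5.
Joint mode component: (α_{T1}−1)/(Σα−K) = 38.0/203.5 = 0.1867.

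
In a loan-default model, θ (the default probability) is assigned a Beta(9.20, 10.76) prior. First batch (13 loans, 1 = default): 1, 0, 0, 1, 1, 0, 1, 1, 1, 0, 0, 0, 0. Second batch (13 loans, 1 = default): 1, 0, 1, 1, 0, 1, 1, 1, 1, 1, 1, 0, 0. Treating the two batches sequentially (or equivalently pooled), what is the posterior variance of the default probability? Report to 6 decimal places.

0.005309

The Beta prior is conjugate to a Binomial/Bernoulli likelihood; the update adds successes to α and failures to β.
After batch 1: Beta(9.20+6, 10.76+7) = Beta(15.20, 17.76).
After batch 2: Beta(15.20+9, 17.76+4) = Beta(24.20, 21.76).
Var = αβ/((α+β)²(α+β+1)) = 24.20·21.76/(45.96²·46.96) = 0.005309.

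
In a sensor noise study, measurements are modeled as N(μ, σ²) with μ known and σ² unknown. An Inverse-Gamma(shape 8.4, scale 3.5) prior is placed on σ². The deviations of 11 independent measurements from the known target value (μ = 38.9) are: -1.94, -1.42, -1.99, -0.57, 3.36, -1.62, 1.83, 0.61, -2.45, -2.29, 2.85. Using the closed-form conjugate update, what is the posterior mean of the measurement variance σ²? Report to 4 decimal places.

2.0957

With known mean μ and an Inverse-Gamma(α, β) prior on σ², the Normal likelihood is conjugate: posterior is Inv-Gamma(α + n/2, β + Σ(xᵢ−μ)²/2).
Σ(xᵢ−μ)² = (-1.94)² + (-1.42)² + (-1.99)² + (-0.57)² + (3.36)² + (-1.62)² + (1.83)² + (0.61)² + (-2.45)² + (-2.29)² + (2.85)² = 47.0691.
Posterior: Inv-Gamma(8.4 + 11/2, 3.5 + 47.0691/2) = Inv-Gamma(13.90, 27.03455).
E[σ²|data] = β/(α−1) = 27.03455/12.90 = 2.0957.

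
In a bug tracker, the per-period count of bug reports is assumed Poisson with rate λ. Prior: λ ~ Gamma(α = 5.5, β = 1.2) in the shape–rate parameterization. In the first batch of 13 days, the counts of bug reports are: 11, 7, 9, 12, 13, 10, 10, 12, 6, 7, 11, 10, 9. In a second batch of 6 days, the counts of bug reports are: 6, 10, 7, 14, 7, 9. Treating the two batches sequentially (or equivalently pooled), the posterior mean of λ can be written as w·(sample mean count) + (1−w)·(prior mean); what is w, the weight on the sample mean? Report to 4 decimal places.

0.9406

With a Gamma(shape α, rate β) prior, the Poisson likelihood is conjugate: the posterior is Gamma(α + ΣXᵢ, β + n).
Total number of days: n = 13 + 6 = 19.
Posterior mean = (α₀+S)/(β₀+n) = [n/(β₀+n)]·(S/n) + [β₀/(β₀+n)]·(α₀/β₀), so only n and β₀ enter the weight.
Weight on data w = n/(β₀+n) = 19/(1.2+19) = 19/20.2 = 0.9406.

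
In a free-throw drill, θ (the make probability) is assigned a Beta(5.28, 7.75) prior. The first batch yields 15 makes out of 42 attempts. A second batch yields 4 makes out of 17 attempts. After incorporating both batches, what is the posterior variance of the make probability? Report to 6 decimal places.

0.003060

The Beta prior is conjugate to a Binomial/Bernoulli likelihood; the update adds successes to α and failures to β.
After batch 1: Beta(5.28+15, 7.75+27) = Beta(20.28, 34.75).
After batch 2: Beta(20.28+4, 34.75+13) = Beta(24.28, 47.75).
Var = αβ/((α+β)²(α+β+1)) = 24.28·47.75/(72.03²·73.03) = 0.003060.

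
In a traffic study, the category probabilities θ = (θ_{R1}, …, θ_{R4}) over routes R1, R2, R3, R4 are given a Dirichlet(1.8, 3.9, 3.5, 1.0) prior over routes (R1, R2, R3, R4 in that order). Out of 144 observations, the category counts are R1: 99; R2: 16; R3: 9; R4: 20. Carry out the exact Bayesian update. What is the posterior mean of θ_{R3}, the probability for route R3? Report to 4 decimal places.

The Dirichlet prior is conjugate to the Multinomial likelihood: each posterior αⱼ = prior αⱼ + observed count nⱼ.
Posterior concentration: (100.8, 19.9, 12.5, 21.0), total = 154.2.
E[θ_{R3}|data] = α_{R3}/Σα = 12.5/154.2 = 0.0811.

0.0811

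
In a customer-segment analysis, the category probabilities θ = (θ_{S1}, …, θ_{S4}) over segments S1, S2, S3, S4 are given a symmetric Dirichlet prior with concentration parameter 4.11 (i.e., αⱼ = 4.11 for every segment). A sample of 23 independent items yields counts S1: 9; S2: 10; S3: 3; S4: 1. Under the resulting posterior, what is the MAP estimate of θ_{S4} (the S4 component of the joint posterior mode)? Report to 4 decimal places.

0.1160

The Dirichlet prior is conjugate to the Multinomial likelihood: each posterior αⱼ = prior αⱼ + observed count nⱼ.
Posterior concentration: (13.11, 14.11, 7.11, 5.11), total = 39.44.
Joint mode component: (α_{S4}−1)/(Σα−K) = 4.11/35.44 = 0.1160.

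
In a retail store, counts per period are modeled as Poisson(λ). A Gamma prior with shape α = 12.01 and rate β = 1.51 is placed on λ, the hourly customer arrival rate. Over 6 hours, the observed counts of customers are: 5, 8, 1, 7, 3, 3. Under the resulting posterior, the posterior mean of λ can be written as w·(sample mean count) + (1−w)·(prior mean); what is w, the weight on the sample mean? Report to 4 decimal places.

With a Gamma(shape α, rate β) prior, the Poisson likelihood is conjugate: the posterior is Gamma(α + ΣXᵢ, β + n).
Posterior mean = (α₀+S)/(β₀+n) = [n/(β₀+n)]·(S/n) + [β₀/(β₀+n)]·(α₀/β₀), so only n and β₀ enter the weight.
Weight on data w = n/(β₀+n) = 6/(1.51+6) = 6/7.51 = 0.7989.

0.7989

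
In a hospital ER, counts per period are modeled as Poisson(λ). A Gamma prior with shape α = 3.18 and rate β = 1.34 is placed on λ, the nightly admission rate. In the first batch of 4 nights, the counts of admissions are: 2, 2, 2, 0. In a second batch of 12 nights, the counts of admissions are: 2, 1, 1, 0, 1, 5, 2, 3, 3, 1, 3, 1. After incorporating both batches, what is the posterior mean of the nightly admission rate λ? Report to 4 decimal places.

With a Gamma(shape α, rate β) prior, the Poisson likelihood is conjugate: the posterior is Gamma(α + ΣXᵢ, β + n).
Batch 1: sum of counts S = 6 over n = 4 nights.
After batch 1: Gamma(α+S, β+n) = Gamma(3.18+6, 1.34+4) = Gamma(9.18, 5.34).
Batch 2: sum of counts S = 23 over n = 12 nights.
After batch 2: Gamma(α+S, β+n) = Gamma(9.18+23, 5.34+12) = Gamma(32.18, 17.34).
Posterior mean = α/β = 32.18/17.34 = 1.8558.

1.8558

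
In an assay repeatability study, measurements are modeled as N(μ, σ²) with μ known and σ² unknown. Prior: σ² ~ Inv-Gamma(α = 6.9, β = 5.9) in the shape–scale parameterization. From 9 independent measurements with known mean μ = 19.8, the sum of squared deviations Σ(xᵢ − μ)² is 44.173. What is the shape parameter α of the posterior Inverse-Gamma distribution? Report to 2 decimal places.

With known mean μ and an Inverse-Gamma(α, β) prior on σ², the Normal likelihood is conjugate: posterior is Inv-Gamma(α + n/2, β + Σ(xᵢ−μ)²/2).
Posterior: Inv-Gamma(6.9 + 9/2, 5.9 + 44.173/2) = Inv-Gamma(11.40, 27.9865).
Posterior α = 11.40.

11.40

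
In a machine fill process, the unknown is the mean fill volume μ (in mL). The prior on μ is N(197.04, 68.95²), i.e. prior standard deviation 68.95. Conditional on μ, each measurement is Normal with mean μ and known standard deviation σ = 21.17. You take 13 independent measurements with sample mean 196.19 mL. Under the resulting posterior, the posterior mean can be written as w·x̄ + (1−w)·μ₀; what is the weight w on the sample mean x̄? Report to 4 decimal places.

0.9928

For Normal data with known variance σ², a Normal(μ₀, σ₀²) prior on μ is conjugate. Posterior precision = 1/σ₀² + n/σ²; posterior mean is the precision-weighted average of μ₀ and x̄.
σ₀² = 68.95² = 4754.1025, σ² = 21.17² = 448.1689. Prior precision 1/σ₀² = 1/4754.1025; data precision n/σ² = 13/448.1689.
w = (n/σ²)/(1/σ₀² + n/σ²) = n·σ₀²/(σ² + n·σ₀²) = 13·4754.1025/(448.1689 + 13·4754.1025) = 61803.3325/62251.5014 = 0.9928.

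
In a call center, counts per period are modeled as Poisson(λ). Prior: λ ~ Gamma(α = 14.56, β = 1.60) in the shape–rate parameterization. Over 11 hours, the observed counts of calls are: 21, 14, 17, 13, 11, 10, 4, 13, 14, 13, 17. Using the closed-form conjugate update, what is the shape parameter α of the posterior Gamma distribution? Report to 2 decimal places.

With a Gamma(shape α, rate β) prior, the Poisson likelihood is conjugate: the posterior is Gamma(α + ΣXᵢ, β + n).
Sum of counts S = 147 over n = 11 hours.
Posterior: Gamma(α+S, β+n) = Gamma(14.56+147, 1.60+11) = Gamma(161.56, 12.60).
Posterior α = 161.56.

161.56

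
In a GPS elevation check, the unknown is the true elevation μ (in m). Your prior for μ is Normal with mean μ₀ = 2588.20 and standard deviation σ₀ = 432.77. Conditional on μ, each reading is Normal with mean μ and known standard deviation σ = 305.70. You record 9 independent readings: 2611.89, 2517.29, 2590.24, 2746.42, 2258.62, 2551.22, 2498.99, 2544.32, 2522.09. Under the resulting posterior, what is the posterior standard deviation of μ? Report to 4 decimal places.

For Normal data with known variance σ², a Normal(μ₀, σ₀²) prior on μ is conjugate. Posterior precision = 1/σ₀² + n/σ²; posterior mean is the precision-weighted average of μ₀ and x̄.
σ₀² = 432.77² = 187289.8729, σ² = 305.70² = 93452.49; σ² + n·σ₀² = 93452.49 + 9·187289.8729 = 1779061.3461.
Posterior precision = 1/σ₀² + n/σ² = 1/187289.8729 + 9/93452.49 = (σ² + n·σ₀²)/(σ₀²σ²) = 1779061.3461/(187289.8729·93452.49); posterior variance σₙ² = σ₀²σ²/(σ² + n·σ₀²) = 187289.8729·93452.49/1779061.3461 = 9838.168320.
Posterior SD = √σₙ² = √(187289.8729·93452.49/1779061.3461) = 99.1875.

99.1875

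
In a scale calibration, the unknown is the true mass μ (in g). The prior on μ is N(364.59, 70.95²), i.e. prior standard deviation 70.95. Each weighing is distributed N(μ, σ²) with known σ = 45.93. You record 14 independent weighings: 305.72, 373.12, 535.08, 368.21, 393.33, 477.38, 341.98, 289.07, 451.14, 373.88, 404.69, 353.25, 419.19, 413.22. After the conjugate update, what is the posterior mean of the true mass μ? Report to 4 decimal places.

391.9843

For Normal data with known variance σ², a Normal(μ₀, σ₀²) prior on μ is conjugate. Posterior precision = 1/σ₀² + n/σ²; posterior mean is the precision-weighted average of μ₀ and x̄.
Σxᵢ = 305.72 + 373.12 + 535.08 + 368.21 + 393.33 + 477.38 + 341.98 + 289.07 + 451.14 + 373.88 + 404.69 + 353.25 + 419.19 + 413.22 = 5499.26, so n·x̄ = 5499.26.
σ₀² = 70.95² = 5033.9025, σ² = 45.93² = 2109.5649; σ² + n·σ₀² = 2109.5649 + 14·5033.9025 = 72584.1999.
Posterior mean = (μ₀/σ₀² + n·x̄/σ²)/(1/σ₀² + n/σ²) = (σ²·μ₀ + σ₀²·n·x̄)/(σ² + n·σ₀²) = (2109.5649·364.59 + 5033.9025·5499.26)/72584.1999 = 28451864.929041/72584.1999 = 391.9843.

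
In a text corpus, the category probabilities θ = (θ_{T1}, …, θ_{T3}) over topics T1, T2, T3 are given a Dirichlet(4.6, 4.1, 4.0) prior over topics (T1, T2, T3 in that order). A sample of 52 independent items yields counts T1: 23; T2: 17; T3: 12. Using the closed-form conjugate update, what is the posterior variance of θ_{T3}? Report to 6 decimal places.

The Dirichlet prior is conjugate to the Multinomial likelihood: each posterior αⱼ = prior αⱼ + observed count nⱼ.
Posterior concentration: (27.6, 21.1, 16.0), total = 64.7.
Var[θ_j] = α_j(Σα−α_j)/((Σα)²(Σα+1)) = 16.0·48.7/(64.7²·65.7) = 0.002833.

0.002833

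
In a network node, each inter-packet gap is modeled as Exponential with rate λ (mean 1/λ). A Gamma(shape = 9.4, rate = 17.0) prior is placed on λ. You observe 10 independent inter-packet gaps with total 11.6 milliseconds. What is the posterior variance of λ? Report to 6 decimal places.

0.023718

With a Gamma(shape α, rate β) prior on the exponential rate λ, the posterior after n observations with total T = Σxᵢ is Gamma(α+n, β+T).
Posterior: Gamma(9.4+10, 17.0+11.6) = Gamma(19.4, 28.6).
Var = α/β² = 0.023718.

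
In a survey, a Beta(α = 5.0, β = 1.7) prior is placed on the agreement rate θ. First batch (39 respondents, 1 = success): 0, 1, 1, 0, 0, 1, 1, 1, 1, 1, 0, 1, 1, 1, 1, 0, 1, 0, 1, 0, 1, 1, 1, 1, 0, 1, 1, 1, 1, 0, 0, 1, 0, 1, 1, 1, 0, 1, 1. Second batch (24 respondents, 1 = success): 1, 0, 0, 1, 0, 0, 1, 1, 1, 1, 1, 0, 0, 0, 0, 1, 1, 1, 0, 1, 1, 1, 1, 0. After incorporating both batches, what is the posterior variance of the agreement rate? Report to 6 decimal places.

0.003174

The Beta prior is conjugate to a Binomial/Bernoulli likelihood; the update adds successes to α and failures to β.
After batch 1: Beta(5.0+27, 1.7+12) = Beta(32.0, 13.7).
After batch 2: Beta(32.0+14, 13.7+10) = Beta(46.0, 23.7).
Var = αβ/((α+β)²(α+β+1)) = 46.0·23.7/(69.7²·70.7) = 0.003174.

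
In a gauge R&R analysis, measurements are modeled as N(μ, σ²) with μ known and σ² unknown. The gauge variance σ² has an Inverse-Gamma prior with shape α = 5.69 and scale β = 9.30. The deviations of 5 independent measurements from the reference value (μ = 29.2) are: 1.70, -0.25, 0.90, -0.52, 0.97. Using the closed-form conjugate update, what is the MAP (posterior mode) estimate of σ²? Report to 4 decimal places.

With known mean μ and an Inverse-Gamma(α, β) prior on σ², the Normal likelihood is conjugate: posterior is Inv-Gamma(α + n/2, β + Σ(xᵢ−μ)²/2).
Σ(xᵢ−μ)² = (1.70)² + (-0.25)² + (0.90)² + (-0.52)² + (0.97)² = 4.9738.
Posterior: Inv-Gamma(5.69 + 5/2, 9.30 + 4.9738/2) = Inv-Gamma(8.19, 11.78690).
Mode = β/(α+1) = 11.78690/9.19 = 1.2826.

1.2826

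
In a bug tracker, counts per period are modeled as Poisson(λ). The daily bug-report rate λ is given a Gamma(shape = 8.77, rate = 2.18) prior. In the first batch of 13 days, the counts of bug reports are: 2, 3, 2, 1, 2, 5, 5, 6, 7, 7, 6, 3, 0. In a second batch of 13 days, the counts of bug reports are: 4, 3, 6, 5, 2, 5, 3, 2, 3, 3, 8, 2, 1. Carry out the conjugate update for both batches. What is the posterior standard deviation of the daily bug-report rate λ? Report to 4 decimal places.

0.3632

With a Gamma(shape α, rate β) prior, the Poisson likelihood is conjugate: the posterior is Gamma(α + ΣXᵢ, β + n).
Batch 1: sum of counts S = 49 over n = 13 days.
After batch 1: Gamma(α+S, β+n) = Gamma(8.77+49, 2.18+13) = Gamma(57.77, 15.18).
Batch 2: sum of counts S = 47 over n = 13 days.
After batch 2: Gamma(α+S, β+n) = Gamma(57.77+47, 15.18+13) = Gamma(104.77, 28.18).
SD = √α/β = √104.77/28.18 = 0.3632.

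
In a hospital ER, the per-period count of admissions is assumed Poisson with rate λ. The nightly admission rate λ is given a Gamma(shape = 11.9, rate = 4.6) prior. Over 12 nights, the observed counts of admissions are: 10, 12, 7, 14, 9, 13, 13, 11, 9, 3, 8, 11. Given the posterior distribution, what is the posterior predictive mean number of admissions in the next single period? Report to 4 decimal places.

7.9458

With a Gamma(shape α, rate β) prior, the Poisson likelihood is conjugate: the posterior is Gamma(α + ΣXᵢ, β + n).
Sum of counts S = 120 over n = 12 nights.
Posterior: Gamma(α+S, β+n) = Gamma(11.9+120, 4.6+12) = Gamma(131.9, 16.6).
The predictive distribution for one future period is NegBinom with mean α/β = 7.9458.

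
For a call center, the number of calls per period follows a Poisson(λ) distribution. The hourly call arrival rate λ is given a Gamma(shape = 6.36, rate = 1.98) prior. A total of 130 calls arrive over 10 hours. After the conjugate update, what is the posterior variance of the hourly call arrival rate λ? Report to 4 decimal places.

0.9501

With a Gamma(shape α, rate β) prior, the Poisson likelihood is conjugate: the posterior is Gamma(α + ΣXᵢ, β + n).
Posterior: Gamma(α+S, β+n) = Gamma(6.36+130, 1.98+10) = Gamma(136.36, 11.98).
Var = α/β² = 136.36/11.98² = 0.9501.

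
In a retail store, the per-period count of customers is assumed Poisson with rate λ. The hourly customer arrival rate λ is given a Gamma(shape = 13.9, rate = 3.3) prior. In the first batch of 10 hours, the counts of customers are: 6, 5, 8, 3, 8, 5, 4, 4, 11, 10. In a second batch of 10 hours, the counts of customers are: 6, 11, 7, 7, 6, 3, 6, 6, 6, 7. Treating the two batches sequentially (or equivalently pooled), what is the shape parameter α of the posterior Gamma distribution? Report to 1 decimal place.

142.9

With a Gamma(shape α, rate β) prior, the Poisson likelihood is conjugate: the posterior is Gamma(α + ΣXᵢ, β + n).
Batch 1: sum of counts S = 64 over n = 10 hours.
After batch 1: Gamma(α+S, β+n) = Gamma(13.9+64, 3.3+10) = Gamma(77.9, 13.3).
Batch 2: sum of counts S = 65 over n = 10 hours.
After batch 2: Gamma(α+S, β+n) = Gamma(77.9+65, 13.3+10) = Gamma(142.9, 23.3).
Posterior α = 142.9.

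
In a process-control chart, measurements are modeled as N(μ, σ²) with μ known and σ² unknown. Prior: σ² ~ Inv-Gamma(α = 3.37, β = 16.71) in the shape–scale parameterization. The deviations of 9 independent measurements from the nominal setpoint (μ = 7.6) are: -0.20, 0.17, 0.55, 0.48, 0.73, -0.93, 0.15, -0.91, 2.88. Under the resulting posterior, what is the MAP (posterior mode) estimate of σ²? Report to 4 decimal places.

With known mean μ and an Inverse-Gamma(α, β) prior on σ², the Normal likelihood is conjugate: posterior is Inv-Gamma(α + n/2, β + Σ(xᵢ−μ)²/2).
Σ(xᵢ−μ)² = (-0.20)² + (0.17)² + (0.55)² + (0.48)² + (0.73)² + (-0.93)² + (0.15)² + (-0.91)² + (2.88)² = 11.1446.
Posterior: Inv-Gamma(3.37 + 9/2, 16.71 + 11.1446/2) = Inv-Gamma(7.87, 22.28230).
Mode = β/(α+1) = 22.28230/8.87 = 2.5121.

2.5121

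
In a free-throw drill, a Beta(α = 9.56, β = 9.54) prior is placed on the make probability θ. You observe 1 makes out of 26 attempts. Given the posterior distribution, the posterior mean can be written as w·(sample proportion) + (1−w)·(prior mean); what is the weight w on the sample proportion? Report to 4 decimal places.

The Beta prior is conjugate to a Binomial/Bernoulli likelihood; the update adds successes to α and failures to β.
Posterior mean = (α₀+k)/(α₀+β₀+n) = [n/(α₀+β₀+n)]·(k/n) + [(α₀+β₀)/(α₀+β₀+n)]·α₀/(α₀+β₀), so only n and the prior enter the weight.
The weight on the data is w = n/(α₀+β₀+n) = 26/(9.56+9.54+26) = 26/45.10 = 0.5765.

0.5765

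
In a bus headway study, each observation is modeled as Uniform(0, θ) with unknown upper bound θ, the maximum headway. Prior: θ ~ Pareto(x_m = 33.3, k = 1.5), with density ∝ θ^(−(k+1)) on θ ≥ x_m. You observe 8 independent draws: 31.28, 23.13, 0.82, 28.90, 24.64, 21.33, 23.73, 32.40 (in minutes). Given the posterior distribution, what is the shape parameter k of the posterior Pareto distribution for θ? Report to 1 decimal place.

A Pareto(scale x_m, shape k) prior on the upper bound θ of Uniform(0, θ) is conjugate: posterior is Pareto(max(x_m, max xᵢ), k + n).
Sample maximum = 32.40; prior scale x_m = 33.3 → posterior scale = max = 33.30.
Posterior shape = 1.5 + 8 = 9.5.
Posterior shape k = 9.5.

9.5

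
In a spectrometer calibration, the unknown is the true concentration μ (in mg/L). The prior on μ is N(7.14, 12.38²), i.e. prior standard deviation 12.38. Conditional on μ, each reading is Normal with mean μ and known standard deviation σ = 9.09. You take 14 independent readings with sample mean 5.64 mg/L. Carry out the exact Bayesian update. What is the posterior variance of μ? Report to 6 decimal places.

For Normal data with known variance σ², a Normal(μ₀, σ₀²) prior on μ is conjugate. Posterior precision = 1/σ₀² + n/σ²; posterior mean is the precision-weighted average of μ₀ and x̄.
σ₀² = 12.38² = 153.2644, σ² = 9.09² = 82.6281; σ² + n·σ₀² = 82.6281 + 14·153.2644 = 2228.3297.
Posterior precision = 1/σ₀² + n/σ² = 1/153.2644 + 14/82.6281 = (σ² + n·σ₀²)/(σ₀²σ²) = 2228.3297/(153.2644·82.6281); posterior variance σₙ² = σ₀²σ²/(σ² + n·σ₀²) = 153.2644·82.6281/2228.3297 = 5.683156.

5.683156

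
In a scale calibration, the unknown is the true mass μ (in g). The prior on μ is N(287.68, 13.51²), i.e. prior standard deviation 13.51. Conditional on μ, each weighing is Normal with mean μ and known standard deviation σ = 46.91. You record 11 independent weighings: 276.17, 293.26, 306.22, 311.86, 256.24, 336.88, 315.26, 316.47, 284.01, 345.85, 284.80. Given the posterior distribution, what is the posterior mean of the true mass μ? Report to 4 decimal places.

For Normal data with known variance σ², a Normal(μ₀, σ₀²) prior on μ is conjugate. Posterior precision = 1/σ₀² + n/σ²; posterior mean is the precision-weighted average of μ₀ and x̄.
Σxᵢ = 276.17 + 293.26 + 306.22 + 311.86 + 256.24 + 336.88 + 315.26 + 316.47 + 284.01 + 345.85 + 284.80 = 3327.02, so n·x̄ = 3327.02.
σ₀² = 13.51² = 182.5201, σ² = 46.91² = 2200.5481; σ² + n·σ₀² = 2200.5481 + 11·182.5201 = 4208.2692.
Posterior mean = (μ₀/σ₀² + n·x̄/σ²)/(1/σ₀² + n/σ²) = (σ²·μ₀ + σ₀²·n·x̄)/(σ² + n·σ₀²) = (2200.5481·287.68 + 182.5201·3327.02)/4208.2692 = 1240301.70051/4208.2692 = 294.7296.

294.7296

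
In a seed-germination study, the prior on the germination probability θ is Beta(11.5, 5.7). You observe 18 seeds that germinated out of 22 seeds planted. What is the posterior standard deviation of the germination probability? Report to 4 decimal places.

The Beta prior is conjugate to a Binomial/Bernoulli likelihood; the update adds successes to α and failures to β.
Posterior: Beta(α+k, β+n−k) = Beta(11.5+18, 5.7+4) = Beta(29.5, 9.7).
Var = αβ/((α+β)²(α+β+1)) = 29.5·9.7/(39.2²·40.2) = 0.00463229; SD = √0.00463229 = 0.0681.

0.0681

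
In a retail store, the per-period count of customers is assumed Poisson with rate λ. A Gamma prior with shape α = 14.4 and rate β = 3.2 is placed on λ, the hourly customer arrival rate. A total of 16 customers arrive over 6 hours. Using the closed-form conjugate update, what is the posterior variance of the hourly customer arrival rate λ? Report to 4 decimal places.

With a Gamma(shape α, rate β) prior, the Poisson likelihood is conjugate: the posterior is Gamma(α + ΣXᵢ, β + n).
Posterior: Gamma(α+S, β+n) = Gamma(14.4+16, 3.2+6) = Gamma(30.4, 9.2).
Var = α/β² = 30.4/9.2² = 0.3592.

0.3592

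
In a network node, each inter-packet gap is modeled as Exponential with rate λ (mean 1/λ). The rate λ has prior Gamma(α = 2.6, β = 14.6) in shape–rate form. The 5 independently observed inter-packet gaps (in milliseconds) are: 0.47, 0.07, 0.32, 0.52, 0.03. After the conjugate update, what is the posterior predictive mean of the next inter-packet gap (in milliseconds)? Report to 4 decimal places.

2.4258

With a Gamma(shape α, rate β) prior on the exponential rate λ, the posterior after n observations with total T = Σxᵢ is Gamma(α+n, β+T).
Sum of observations T = 1.41 milliseconds; n = 5.
Posterior: Gamma(2.6+5, 14.6+1.41) = Gamma(7.6, 16.01).
The predictive distribution for the next observation is Lomax; its mean is β/(α−1) = 16.01/6.6 = 2.4258.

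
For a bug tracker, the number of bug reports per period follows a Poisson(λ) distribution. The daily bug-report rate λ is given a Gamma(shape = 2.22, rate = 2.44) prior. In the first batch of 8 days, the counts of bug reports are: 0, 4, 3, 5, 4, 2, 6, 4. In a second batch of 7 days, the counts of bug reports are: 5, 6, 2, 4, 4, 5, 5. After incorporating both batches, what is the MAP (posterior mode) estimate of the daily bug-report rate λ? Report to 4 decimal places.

3.4530

With a Gamma(shape α, rate β) prior, the Poisson likelihood is conjugate: the posterior is Gamma(α + ΣXᵢ, β + n).
Batch 1: sum of counts S = 28 over n = 8 days.
After batch 1: Gamma(α+S, β+n) = Gamma(2.22+28, 2.44+8) = Gamma(30.22, 10.44).
Batch 2: sum of counts S = 31 over n = 7 days.
After batch 2: Gamma(α+S, β+n) = Gamma(30.22+31, 10.44+7) = Gamma(61.22, 17.44).
Mode of Gamma(α,β) for α≥1 is (α−1)/β = 60.22/17.44 = 3.4530.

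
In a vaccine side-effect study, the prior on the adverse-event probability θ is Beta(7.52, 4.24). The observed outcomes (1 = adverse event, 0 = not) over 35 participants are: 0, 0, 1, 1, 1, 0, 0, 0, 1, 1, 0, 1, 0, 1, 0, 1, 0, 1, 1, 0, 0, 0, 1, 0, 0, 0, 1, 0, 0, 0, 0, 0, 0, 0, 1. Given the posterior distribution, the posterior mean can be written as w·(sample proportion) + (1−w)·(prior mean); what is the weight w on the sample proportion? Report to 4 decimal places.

The Beta prior is conjugate to a Binomial/Bernoulli likelihood; the update adds successes to α and failures to β.
Posterior mean = (α₀+k)/(α₀+β₀+n) = [n/(α₀+β₀+n)]·(k/n) + [(α₀+β₀)/(α₀+β₀+n)]·α₀/(α₀+β₀), so only n and the prior enter the weight.
The weight on the data is w = n/(α₀+β₀+n) = 35/(7.52+4.24+35) = 35/46.76 = 0.7485.

0.7485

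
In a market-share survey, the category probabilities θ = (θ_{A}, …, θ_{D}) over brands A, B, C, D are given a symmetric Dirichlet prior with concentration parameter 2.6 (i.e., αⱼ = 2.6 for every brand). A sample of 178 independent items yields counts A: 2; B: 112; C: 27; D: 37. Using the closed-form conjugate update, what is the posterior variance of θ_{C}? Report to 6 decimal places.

The Dirichlet prior is conjugate to the Multinomial likelihood: each posterior αⱼ = prior αⱼ + observed count nⱼ.
Posterior concentration: (4.6, 114.6, 29.6, 39.6), total = 188.4.
Var[θ_j] = α_j(Σα−α_j)/((Σα)²(Σα+1)) = 29.6·158.8/(188.4²·189.4) = 0.000699.

0.000699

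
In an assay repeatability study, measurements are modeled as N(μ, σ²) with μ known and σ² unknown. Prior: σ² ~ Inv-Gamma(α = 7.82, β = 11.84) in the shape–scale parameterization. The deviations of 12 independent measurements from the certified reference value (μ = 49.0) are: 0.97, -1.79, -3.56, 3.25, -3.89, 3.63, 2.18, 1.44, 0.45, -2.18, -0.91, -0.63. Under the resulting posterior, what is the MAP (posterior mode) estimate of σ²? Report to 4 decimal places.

3.1166

With known mean μ and an Inverse-Gamma(α, β) prior on σ², the Normal likelihood is conjugate: posterior is Inv-Gamma(α + n/2, β + Σ(xᵢ−μ)²/2).
Σ(xᵢ−μ)² = (0.97)² + (-1.79)² + (-3.56)² + (3.25)² + (-3.89)² + (3.63)² + (2.18)² + (1.44)² + (0.45)² + (-2.18)² + (-0.91)² + (-0.63)² = 68.6960.
Posterior: Inv-Gamma(7.82 + 12/2, 11.84 + 68.6960/2) = Inv-Gamma(13.82, 46.18800).
Mode = β/(α+1) = 46.18800/14.82 = 3.1166.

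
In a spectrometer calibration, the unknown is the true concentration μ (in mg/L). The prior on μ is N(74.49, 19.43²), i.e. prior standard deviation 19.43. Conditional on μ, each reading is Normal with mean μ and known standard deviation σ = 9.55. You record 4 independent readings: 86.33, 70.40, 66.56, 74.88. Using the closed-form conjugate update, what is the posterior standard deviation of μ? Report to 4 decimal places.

For Normal data with known variance σ², a Normal(μ₀, σ₀²) prior on μ is conjugate. Posterior precision = 1/σ₀² + n/σ²; posterior mean is the precision-weighted average of μ₀ and x̄.
σ₀² = 19.43² = 377.5249, σ² = 9.55² = 91.2025; σ² + n·σ₀² = 91.2025 + 4·377.5249 = 1601.3021.
Posterior precision = 1/σ₀² + n/σ² = 1/377.5249 + 4/91.2025 = (σ² + n·σ₀²)/(σ₀²σ²) = 1601.3021/(377.5249·91.2025); posterior variance σₙ² = σ₀²σ²/(σ² + n·σ₀²) = 377.5249·91.2025/1601.3021 = 21.502011.
Posterior SD = √σₙ² = √(377.5249·91.2025/1601.3021) = 4.6370.

4.6370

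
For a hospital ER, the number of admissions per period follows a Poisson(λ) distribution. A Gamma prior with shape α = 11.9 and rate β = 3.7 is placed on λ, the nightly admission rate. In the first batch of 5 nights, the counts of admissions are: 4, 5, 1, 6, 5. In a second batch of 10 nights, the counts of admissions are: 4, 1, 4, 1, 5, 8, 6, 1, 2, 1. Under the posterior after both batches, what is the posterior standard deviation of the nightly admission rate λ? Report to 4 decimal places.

0.4341

With a Gamma(shape α, rate β) prior, the Poisson likelihood is conjugate: the posterior is Gamma(α + ΣXᵢ, β + n).
Batch 1: sum of counts S = 21 over n = 5 nights.
After batch 1: Gamma(α+S, β+n) = Gamma(11.9+21, 3.7+5) = Gamma(32.9, 8.7).
Batch 2: sum of counts S = 33 over n = 10 nights.
After batch 2: Gamma(α+S, β+n) = Gamma(32.9+33, 8.7+10) = Gamma(65.9, 18.7).
SD = √α/β = √65.9/18.7 = 0.4341.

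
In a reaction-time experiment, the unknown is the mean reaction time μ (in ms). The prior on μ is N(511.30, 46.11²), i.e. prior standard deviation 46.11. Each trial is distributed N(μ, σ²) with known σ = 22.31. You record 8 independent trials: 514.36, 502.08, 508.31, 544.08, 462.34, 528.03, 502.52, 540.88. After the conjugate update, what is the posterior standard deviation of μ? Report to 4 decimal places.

For Normal data with known variance σ², a Normal(μ₀, σ₀²) prior on μ is conjugate. Posterior precision = 1/σ₀² + n/σ²; posterior mean is the precision-weighted average of μ₀ and x̄.
σ₀² = 46.11² = 2126.1321, σ² = 22.31² = 497.7361; σ² + n·σ₀² = 497.7361 + 8·2126.1321 = 17506.7929.
Posterior precision = 1/σ₀² + n/σ² = 1/2126.1321 + 8/497.7361 = (σ² + n·σ₀²)/(σ₀²σ²) = 17506.7929/(2126.1321·497.7361); posterior variance σₙ² = σ₀²σ²/(σ² + n·σ₀²) = 2126.1321·497.7361/17506.7929 = 60.448119.
Posterior SD = √σₙ² = √(2126.1321·497.7361/17506.7929) = 7.7748.

7.7748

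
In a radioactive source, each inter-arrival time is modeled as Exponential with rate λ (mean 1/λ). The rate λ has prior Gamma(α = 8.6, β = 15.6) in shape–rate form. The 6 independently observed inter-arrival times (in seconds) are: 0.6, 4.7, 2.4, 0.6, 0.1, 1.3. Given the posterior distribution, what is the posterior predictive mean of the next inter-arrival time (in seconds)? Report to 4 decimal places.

With a Gamma(shape α, rate β) prior on the exponential rate λ, the posterior after n observations with total T = Σxᵢ is Gamma(α+n, β+T).
Sum of observations T = 9.7 seconds; n = 6.
Posterior: Gamma(8.6+6, 15.6+9.7) = Gamma(14.6, 25.3).
The predictive distribution for the next observation is Lomax; its mean is β/(α−1) = 25.3/13.6 = 1.8603.

1.8603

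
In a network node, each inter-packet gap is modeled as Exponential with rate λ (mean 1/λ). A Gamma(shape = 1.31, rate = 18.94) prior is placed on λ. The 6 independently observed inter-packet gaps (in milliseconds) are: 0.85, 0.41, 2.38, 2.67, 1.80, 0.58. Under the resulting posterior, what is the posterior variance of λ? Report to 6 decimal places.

With a Gamma(shape α, rate β) prior on the exponential rate λ, the posterior after n observations with total T = Σxᵢ is Gamma(α+n, β+T).
Sum of observations T = 8.69 milliseconds; n = 6.
Posterior: Gamma(1.31+6, 18.94+8.69) = Gamma(7.31, 27.63).
Var = α/β² = 0.009575.

0.009575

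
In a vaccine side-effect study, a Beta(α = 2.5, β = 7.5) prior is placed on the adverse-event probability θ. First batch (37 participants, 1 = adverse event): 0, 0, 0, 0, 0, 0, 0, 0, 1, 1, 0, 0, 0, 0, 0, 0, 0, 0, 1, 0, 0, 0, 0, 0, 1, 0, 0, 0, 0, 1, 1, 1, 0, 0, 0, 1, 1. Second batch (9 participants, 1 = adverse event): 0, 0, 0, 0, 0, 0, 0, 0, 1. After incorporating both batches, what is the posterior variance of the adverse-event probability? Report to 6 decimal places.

The Beta prior is conjugate to a Binomial/Bernoulli likelihood; the update adds successes to α and failures to β.
After batch 1: Beta(2.5+9, 7.5+28) = Beta(11.5, 35.5).
After batch 2: Beta(11.5+1, 35.5+8) = Beta(12.5, 43.5).
Var = αβ/((α+β)²(α+β+1)) = 12.5·43.5/(56.0²·57.0) = 0.003042.

0.003042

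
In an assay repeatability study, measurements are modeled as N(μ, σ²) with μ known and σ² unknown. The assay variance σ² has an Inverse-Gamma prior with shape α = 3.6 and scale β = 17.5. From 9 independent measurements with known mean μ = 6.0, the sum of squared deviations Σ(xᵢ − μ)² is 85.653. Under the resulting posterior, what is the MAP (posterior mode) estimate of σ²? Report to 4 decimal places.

6.6293

With known mean μ and an Inverse-Gamma(α, β) prior on σ², the Normal likelihood is conjugate: posterior is Inv-Gamma(α + n/2, β + Σ(xᵢ−μ)²/2).
Posterior: Inv-Gamma(3.6 + 9/2, 17.5 + 85.653/2) = Inv-Gamma(8.10, 60.3265).
Mode = β/(α+1) = 60.3265/9.10 = 6.6293.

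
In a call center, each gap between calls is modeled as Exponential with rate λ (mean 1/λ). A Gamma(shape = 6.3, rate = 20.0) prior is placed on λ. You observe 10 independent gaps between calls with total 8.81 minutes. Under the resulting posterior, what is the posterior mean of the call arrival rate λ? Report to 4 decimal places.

0.5658

With a Gamma(shape α, rate β) prior on the exponential rate λ, the posterior after n observations with total T = Σxᵢ is Gamma(α+n, β+T).
Posterior: Gamma(6.3+10, 20.0+8.81) = Gamma(16.3, 28.81).
Posterior mean of λ = α/β = 16.3/28.81 = 0.5658.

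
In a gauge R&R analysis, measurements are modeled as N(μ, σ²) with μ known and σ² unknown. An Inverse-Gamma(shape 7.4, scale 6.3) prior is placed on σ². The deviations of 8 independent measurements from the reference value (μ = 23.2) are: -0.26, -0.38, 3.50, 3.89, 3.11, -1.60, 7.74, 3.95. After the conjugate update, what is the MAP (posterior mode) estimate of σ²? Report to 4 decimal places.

5.1587

With known mean μ and an Inverse-Gamma(α, β) prior on σ², the Normal likelihood is conjugate: posterior is Inv-Gamma(α + n/2, β + Σ(xᵢ−μ)²/2).
Σ(xᵢ−μ)² = (-0.26)² + (-0.38)² + (3.50)² + (3.89)² + (3.11)² + (-1.60)² + (7.74)² + (3.95)² = 115.3363.
Posterior: Inv-Gamma(7.4 + 8/2, 6.3 + 115.3363/2) = Inv-Gamma(11.40, 63.96815).
Mode = β/(α+1) = 63.96815/12.40 = 5.1587.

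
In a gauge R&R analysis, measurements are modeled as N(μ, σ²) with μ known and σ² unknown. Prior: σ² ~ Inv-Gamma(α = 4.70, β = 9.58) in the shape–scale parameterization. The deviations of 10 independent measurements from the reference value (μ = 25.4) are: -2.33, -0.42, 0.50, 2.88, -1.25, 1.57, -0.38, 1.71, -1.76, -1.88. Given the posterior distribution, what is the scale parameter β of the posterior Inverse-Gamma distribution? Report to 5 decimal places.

With known mean μ and an Inverse-Gamma(α, β) prior on σ², the Normal likelihood is conjugate: posterior is Inv-Gamma(α + n/2, β + Σ(xᵢ−μ)²/2).
Σ(xᵢ−μ)² = (-2.33)² + (-0.42)² + (0.50)² + (2.88)² + (-1.25)² + (1.57)² + (-0.38)² + (1.71)² + (-1.76)² + (-1.88)² = 27.8776.
Posterior: Inv-Gamma(4.70 + 10/2, 9.58 + 27.8776/2) = Inv-Gamma(9.70, 23.51880).
Posterior β = 23.51880.

23.51880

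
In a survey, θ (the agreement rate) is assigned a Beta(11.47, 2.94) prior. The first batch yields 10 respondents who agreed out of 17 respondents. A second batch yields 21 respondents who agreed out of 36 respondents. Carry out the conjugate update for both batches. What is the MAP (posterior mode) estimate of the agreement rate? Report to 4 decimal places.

0.6340

The Beta prior is conjugate to a Binomial/Bernoulli likelihood; the update adds successes to α and failures to β.
After batch 1: Beta(11.47+10, 2.94+7) = Beta(21.47, 9.94).
After batch 2: Beta(21.47+21, 9.94+15) = Beta(42.47, 24.94).
Mode of Beta(a,b) for a,b>1 is (a−1)/(a+b−2) = 41.47/65.41 = 0.6340.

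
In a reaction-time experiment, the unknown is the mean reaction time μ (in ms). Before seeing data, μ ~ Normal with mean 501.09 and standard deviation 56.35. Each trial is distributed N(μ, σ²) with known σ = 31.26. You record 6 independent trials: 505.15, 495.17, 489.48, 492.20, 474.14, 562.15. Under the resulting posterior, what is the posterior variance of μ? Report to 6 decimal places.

For Normal data with known variance σ², a Normal(μ₀, σ₀²) prior on μ is conjugate. Posterior precision = 1/σ₀² + n/σ²; posterior mean is the precision-weighted average of μ₀ and x̄.
σ₀² = 56.35² = 3175.3225, σ² = 31.26² = 977.1876; σ² + n·σ₀² = 977.1876 + 6·3175.3225 = 20029.1226.
Posterior precision = 1/σ₀² + n/σ² = 1/3175.3225 + 6/977.1876 = (σ² + n·σ₀²)/(σ₀²σ²) = 20029.1226/(3175.3225·977.1876); posterior variance σₙ² = σ₀²σ²/(σ² + n·σ₀²) = 3175.3225·977.1876/20029.1226 = 154.918707.

154.918707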